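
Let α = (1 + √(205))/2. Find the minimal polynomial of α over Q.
m_α(x) = x^2 - x - 51

From 2α - 1 = √(205), squaring gives (2α - 1)^2 = 205, i.e. 4α^2 - 4α + 1 = 205, so α^2 - α + (1 - 205)/4 = 0. Since 205 ≡ 1 (mod 4), (1 - 205)/4 = -51 ∈ Z. The polynomial x^2 - x - 51 has discriminant 1 - 4·(-51) = 205, which is not a perfect square in Q (d = 205 is squarefree and ≠ 1), so x^2 - x - 51 is irreducible over Q. It is the minimal polynomial of α.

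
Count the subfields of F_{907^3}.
F_{907^3} has 2 subfields

The subfields of F_{p^n} are exactly the fields F_{p^d} for d | n (each is the fixed field of the unique index-d subgroup of Gal(F_{p^n}/F_p) ≅ Z/nZ). The divisors of n = 3 are {1, 3}, giving 2 subfields: F_{907^1}, F_{907^3}.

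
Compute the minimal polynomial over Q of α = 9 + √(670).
m_α(x) = x^2 - 18x - 589

From α - 9 = √(670), squaring gives (α - 9)^2 = 670, i.e. α^2 - 18α + 81 = 670, so α^2 - 18α - 589 = 0. The discriminant of x^2 - 18x - 589 is (-18)^2 - 4·(-589) = 324 + 2356 = 2680, and 4·(670) is not a perfect square in Q since 670 is squarefree and ≠ 1. Hence x^2 - 18x - 589 is irreducible over Q and is the minimal polynomial of α.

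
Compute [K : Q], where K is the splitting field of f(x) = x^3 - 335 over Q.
[K : Q] = 6

The roots of x^3 - 335 are ∛335, ω∛335, ω^2∛335 where ω = e^(2πi/3) is a primitive cube root of unity, so K = Q(∛335, ω). Now [Q(∛335):Q] = 3 (since 335 is not a perfect cube, x^3 - 335 is irreducible) and [Q(ω):Q] = 2. Both 2 and 3 divide [K:Q], and [K:Q] ≤ 3·2 = 6, so [K:Q] = 6. (Equivalently: Q(∛335) ⊂ R but ω ∉ R, so [K : Q(∛335)] = 2.)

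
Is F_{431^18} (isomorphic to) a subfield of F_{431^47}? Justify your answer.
No: F_{431^18} is not a subfield of F_{431^47}

F_{p^m} embeds in F_{p^n} iff m | n. Here 18 ∤ 47 (since 47 = 2·18 + 11 with remainder 11 ≠ 0), so F_{431^18} is not a subfield of F_{431^47}. Equivalently: if it were, the tower law would give 18 = [F_{431^18}:F_431] dividing [F_{431^47}:F_431] = 47, contradiction.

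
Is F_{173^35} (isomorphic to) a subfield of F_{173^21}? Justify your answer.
No: F_{173^35} is not a subfield of F_{173^21}

F_{p^m} embeds in F_{p^n} iff m | n. Here 35 ∤ 21 (since 21 = 0·35 + 21 with remainder 21 ≠ 0), so F_{173^35} is not a subfield of F_{173^21}. Equivalently: if it were, the tower law would give 35 = [F_{173^35}:F_173] dividing [F_{173^21}:F_173] = 21, contradiction.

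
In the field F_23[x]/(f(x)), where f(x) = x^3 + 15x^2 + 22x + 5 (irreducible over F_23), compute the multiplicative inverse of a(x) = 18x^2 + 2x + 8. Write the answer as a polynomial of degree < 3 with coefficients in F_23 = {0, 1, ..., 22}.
a(x)^(-1) ≡ 2x^2 + 13 (mod f(x))

Since f is irreducible over F_23, F_23[x]/(f) is a field and a(x) ≠ 0 has an inverse. Apply the extended Euclidean algorithm to f(x) and a(x) in F_23[x]: f(x) = (9x + 19)·a(x) + (4x + 14);  a(x) = (16x + 2)·(4x + 14) + (3). The last nonzero remainder is the constant 3 = gcd(f, a) in F_23. Back-substituting through the division chain expresses 3 = s(x)·a(x) + t(x)·f(x) with s(x) ≡ 6x^2 + 16 (mod f), so (6x^2 + 16)·a(x) ≡ 3 (mod f). Multiplying by 3^(-1) ≡ 8 in F_23 gives a(x)^(-1) ≡ 8·(6x^2 + 16) ≡ 2x^2 + 13 (mod f). Check: (18x^2 + 2x + 8)·(2x^2 + 13) = 13x^4 + 4x^3 + 20x^2 + 3x + 12 ≡ 1 (mod x^3 + 15x^2 + 22x + 5).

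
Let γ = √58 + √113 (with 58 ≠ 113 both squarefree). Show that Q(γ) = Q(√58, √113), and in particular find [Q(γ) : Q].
[Q(γ) : Q] = 4 (equivalently, Q(γ) = Q(√58, √113))

Obviously Q(γ) ⊆ Q(√58, √113), and [Q(√58, √113):Q] = 4 (since 58, 113 are distinct squarefree integers > 1 with 6554 not a perfect square). To show equality we compute the minimal polynomial of γ. From γ = √58 + √113: γ^2 = 58 + 2√(6554) + 113 = 171 + 2√(6554), so γ^2 - 171 = 2√(6554); squaring, (γ^2 - 171)^2 = 4·6554, i.e. γ^4 - 342γ^2 + 29241 - 26216 = 0, i.e. γ^4 - 342γ^2 + 3025 = 0. So γ is a root of x^4 - 342x^2 + 3025. This polynomial is irreducible over Q: it has no rational root (each ±√58 ± √113 is irrational), and any factorization into two quadratics over Q would force √(6554) ∈ Q (pairing opposite roots) or √58, √113 ∈ Q (other pairings), all impossible. Hence [Q(γ):Q] = 4 = [Q(√58, √113):Q], so Q(γ) = Q(√58, √113).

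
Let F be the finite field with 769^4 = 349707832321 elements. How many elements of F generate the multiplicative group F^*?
There are φ(349707832320) = 68388126720 primitive elements

F_q^* is cyclic of order q - 1 = 349707832320. A cyclic group of order m has exactly φ(m) generators. Here m = 349707832320 = 2^10 · 3 · 5 · 7 · 11 · 17 · 17393, so the number of primitive elements is φ(349707832320) = 68388126720.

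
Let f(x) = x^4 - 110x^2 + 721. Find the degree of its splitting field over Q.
[K : Q] = 4

Solving the quadratic in x^2: x^2 = (110 ± √(110^2 - 4·721))/2 = (110 ± √9216)/2 = (110 ± 96)/2, giving x^2 = 103 or x^2 = 7. So f(x) = (x^2 - 103)(x^2 - 7) and the roots of f are ±√103, ±√7. Hence the splitting field is K = Q(√103, √7). Since 103 and 7 are distinct squarefree integers > 1, their product 721 is not a perfect square, so √7 ∉ Q(√103). By the tower law [K:Q] = [Q(√103,√7):Q(√103)] · [Q(√103):Q] = 2 · 2 = 4.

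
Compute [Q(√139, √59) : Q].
[Q(√139, √59) : Q] = 4

[Q(√139):Q] = 2 (min poly x^2 - 139, irreducible since 139 is squarefree > 1). For the top step, suppose √59 ∈ Q(√139), say √59 = c + d√139 with c, d ∈ Q. Squaring: 59 = c^2 + 139d^2 + 2cd√139. Since √139 ∉ Q this forces 2cd = 0. If d = 0 then √59 = c ∈ Q, contradicting 59 squarefree > 1. If c = 0 then 59 = 139d^2, so 139·59 = (139d)^2 is a perfect square in Q — but 139·59 = 8201 is not a perfect square (since 139 and 59 are distinct squarefree integers). Contradiction. Hence √59 ∉ Q(√139), so x^2 - 59 stays irreducible over Q(√139) and [Q(√139, √59) : Q(√139)] = 2. By the tower law, [Q(√139, √59) : Q] = 2 · 2 = 4.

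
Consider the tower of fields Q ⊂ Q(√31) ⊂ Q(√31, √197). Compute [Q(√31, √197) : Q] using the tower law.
[Q(√31, √197) : Q] = 4

[Q(√31):Q] = 2 (min poly x^2 - 31, irreducible since 31 is squarefree > 1). For the top step, suppose √197 ∈ Q(√31), say √197 = c + d√31 with c, d ∈ Q. Squaring: 197 = c^2 + 31d^2 + 2cd√31. Since √31 ∉ Q this forces 2cd = 0. If d = 0 then √197 = c ∈ Q, contradicting 197 squarefree > 1. If c = 0 then 197 = 31d^2, so 31·197 = (31d)^2 is a perfect square in Q — but 31·197 = 6107 is not a perfect square (since 31 and 197 are distinct squarefree integers). Contradiction. Hence √197 ∉ Q(√31), so x^2 - 197 stays irreducible over Q(√31) and [Q(√31, √197) : Q(√31)] = 2. By the tower law, [Q(√31, √197) : Q] = 2 · 2 = 4.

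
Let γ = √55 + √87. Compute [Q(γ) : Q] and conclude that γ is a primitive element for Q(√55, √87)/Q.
[Q(γ) : Q] = 4 (equivalently, Q(γ) = Q(√55, √87))

Obviously Q(γ) ⊆ Q(√55, √87), and [Q(√55, √87):Q] = 4 (since 55, 87 are distinct squarefree integers > 1 with 4785 not a perfect square). To show equality we compute the minimal polynomial of γ. From γ = √55 + √87: γ^2 = 55 + 2√(4785) + 87 = 142 + 2√(4785), so γ^2 - 142 = 2√(4785); squaring, (γ^2 - 142)^2 = 4·4785, i.e. γ^4 - 284γ^2 + 20164 - 19140 = 0, i.e. γ^4 - 284γ^2 + 1024 = 0. So γ is a root of x^4 - 284x^2 + 1024. This polynomial is irreducible over Q: it has no rational root (each ±√55 ± √87 is irrational), and any factorization into two quadratics over Q would force √(4785) ∈ Q (pairing opposite roots) or √55, √87 ∈ Q (other pairings), all impossible. Hence [Q(γ):Q] = 4 = [Q(√55, √87):Q], so Q(γ) = Q(√55, √87).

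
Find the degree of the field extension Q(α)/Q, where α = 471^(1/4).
[Q(α):Q] = 4

α is a root of x^4 - 471. By Eisenstein's criterion at the prime p = 3 (which divides the constant term 471 but p^2 = 9 does not, since 471 is squarefree), x^4 - 471 is irreducible over Q. Hence [Q(α):Q] = 4.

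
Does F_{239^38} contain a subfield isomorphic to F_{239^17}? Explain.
No: F_{239^17} is not a subfield of F_{239^38}

F_{p^m} embeds in F_{p^n} iff m | n. Here 17 ∤ 38 (since 38 = 2·17 + 4 with remainder 4 ≠ 0), so F_{239^17} is not a subfield of F_{239^38}. Equivalently: if it were, the tower law would give 17 = [F_{239^17}:F_239] dividing [F_{239^38}:F_239] = 38, contradiction.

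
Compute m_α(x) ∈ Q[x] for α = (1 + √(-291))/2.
m_α(x) = x^2 - x + 73

From 2α - 1 = √(-291), squaring gives (2α - 1)^2 = -291, i.e. 4α^2 - 4α + 1 = -291, so α^2 - α + (1 + 291)/4 = 0. Since -291 ≡ 1 (mod 4), (1 + 291)/4 = 73 ∈ Z. The polynomial x^2 - x + 73 has discriminant 1 - 4·(73) = -291, which is not a perfect square in Q (d = -291 is squarefree and ≠ 1), so x^2 - x + 73 is irreducible over Q. It is the minimal polynomial of α.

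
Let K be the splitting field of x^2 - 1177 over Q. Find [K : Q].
[K : Q] = 2

f(x) = x^2 - 1177 factors as (x - √1177)(x + √1177). The splitting field is K = Q(√1177). Since 1177 is squarefree and > 1, it is not a perfect square, so x^2 - 1177 is irreducible over Q and [Q(√1177) : Q] = 2. Hence [K : Q] = 2.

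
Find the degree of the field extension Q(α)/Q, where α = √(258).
[Q(α):Q] = 2

[Q(α):Q] equals the degree of the minimal polynomial of α. Here α^2 = 258 and x^2 - 258 is irreducible (d = 258 is squarefree, ≠ 1, hence not a square), so deg(m_α) = 2. Thus [Q(α):Q] = 2.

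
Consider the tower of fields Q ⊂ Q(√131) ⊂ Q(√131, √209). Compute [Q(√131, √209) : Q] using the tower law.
[Q(√131, √209) : Q] = 4

[Q(√131):Q] = 2 (min poly x^2 - 131, irreducible since 131 is squarefree > 1). For the top step, suppose √209 ∈ Q(√131), say √209 = c + d√131 with c, d ∈ Q. Squaring: 209 = c^2 + 131d^2 + 2cd√131. Since √131 ∉ Q this forces 2cd = 0. If d = 0 then √209 = c ∈ Q, contradicting 209 squarefree > 1. If c = 0 then 209 = 131d^2, so 131·209 = (131d)^2 is a perfect square in Q — but 131·209 = 27379 is not a perfect square (since 131 and 209 are distinct squarefree integers). Contradiction. Hence √209 ∉ Q(√131), so x^2 - 209 stays irreducible over Q(√131) and [Q(√131, √209) : Q(√131)] = 2. By the tower law, [Q(√131, √209) : Q] = 2 · 2 = 4.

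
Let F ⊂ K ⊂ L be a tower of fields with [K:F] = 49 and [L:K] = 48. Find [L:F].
[L:F] = 2352

The tower law says that for any tower of field extensions F ⊂ K ⊂ L with finite degrees, [L:F] = [L:K] · [K:F]. Here this gives [L:F] = 48 · 49 = 2352.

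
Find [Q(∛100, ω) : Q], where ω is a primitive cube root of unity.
[Q(∛100, ω) : Q] = 6

[Q(∛100):Q] = 3 (min poly x^3 - 100, irreducible since 100 is not a perfect cube). [Q(ω):Q] = 2 (min poly x^2 + x + 1). Since Q(∛100) ⊂ R and ω ∉ R, we have ω ∉ Q(∛100), so x^2 + x + 1 remains irreducible over Q(∛100) and [Q(∛100, ω) : Q(∛100)] = 2. By the tower law, [Q(∛100, ω) : Q] = 3 · 2 = 6. (In fact Q(∛100, ω) is the splitting field of x^3 - 100 over Q.)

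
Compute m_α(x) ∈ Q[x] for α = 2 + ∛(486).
m_α(x) = x^3 - 6x^2 + 12x - 494

Set β = α - 2 = ∛(486), so β^3 = 486. Then (α - 2)^3 - 486 = 0, i.e. α is a root of g(x) = (x - 2)^3 - 486 = x^3 - 6x^2 + 12x - 494. Since g(x) = h(x - 2) where h(x) = x^3 - 486, and h is irreducible over Q (because 486 is not a perfect cube, so h has no rational root, and a monic cubic with no rational root is irreducible), g is also irreducible (irreducibility is preserved under the substitution x → x - 2). Hence m_α(x) = x^3 - 6x^2 + 12x - 494.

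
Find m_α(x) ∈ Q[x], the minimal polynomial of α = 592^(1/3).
m_α(x) = x^3 - 592

α satisfies α^3 = 592, so x^3 - 592 annihilates α. By the rational root test, a rational root p/q (in lowest terms) of x^3 - 592 would satisfy p^3 = 592 q^3, forcing q = 1 and p^3 = 592; but 592 is not a perfect cube, contradiction. A monic cubic over Q with no rational root is irreducible (any nontrivial factorization would include a linear factor). Hence x^3 - 592 is the minimal polynomial of α, and in particular [Q(α):Q] = 3.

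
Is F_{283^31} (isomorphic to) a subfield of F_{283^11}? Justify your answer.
No: F_{283^31} is not a subfield of F_{283^11}

F_{p^m} embeds in F_{p^n} iff m | n. Here 31 ∤ 11 (since 11 = 0·31 + 11 with remainder 11 ≠ 0), so F_{283^31} is not a subfield of F_{283^11}. Equivalently: if it were, the tower law would give 31 = [F_{283^31}:F_283] dividing [F_{283^11}:F_283] = 11, contradiction.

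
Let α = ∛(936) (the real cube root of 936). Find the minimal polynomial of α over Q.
m_α(x) = x^3 - 936

α satisfies α^3 = 936, so x^3 - 936 annihilates α. By the rational root test, a rational root p/q (in lowest terms) of x^3 - 936 would satisfy p^3 = 936 q^3, forcing q = 1 and p^3 = 936; but 936 is not a perfect cube, contradiction. A monic cubic over Q with no rational root is irreducible (any nontrivial factorization would include a linear factor). Hence x^3 - 936 is the minimal polynomial of α, and in particular [Q(α):Q] = 3.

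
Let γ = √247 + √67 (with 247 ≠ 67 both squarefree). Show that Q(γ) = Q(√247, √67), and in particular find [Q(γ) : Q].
[Q(γ) : Q] = 4 (equivalently, Q(γ) = Q(√247, √67))

Obviously Q(γ) ⊆ Q(√247, √67), and [Q(√247, √67):Q] = 4 (since 247, 67 are distinct squarefree integers > 1 with 16549 not a perfect square). To show equality we compute the minimal polynomial of γ. From γ = √247 + √67: γ^2 = 247 + 2√(16549) + 67 = 314 + 2√(16549), so γ^2 - 314 = 2√(16549); squaring, (γ^2 - 314)^2 = 4·16549, i.e. γ^4 - 628γ^2 + 98596 - 66196 = 0, i.e. γ^4 - 628γ^2 + 32400 = 0. So γ is a root of x^4 - 628x^2 + 32400. This polynomial is irreducible over Q: it has no rational root (each ±√247 ± √67 is irrational), and any factorization into two quadratics over Q would force √(16549) ∈ Q (pairing opposite roots) or √247, √67 ∈ Q (other pairings), all impossible. Hence [Q(γ):Q] = 4 = [Q(√247, √67):Q], so Q(γ) = Q(√247, √67).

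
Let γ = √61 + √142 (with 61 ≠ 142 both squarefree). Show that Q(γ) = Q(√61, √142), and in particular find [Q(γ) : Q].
[Q(γ) : Q] = 4 (equivalently, Q(γ) = Q(√61, √142))

Obviously Q(γ) ⊆ Q(√61, √142), and [Q(√61, √142):Q] = 4 (since 61, 142 are distinct squarefree integers > 1 with 8662 not a perfect square). To show equality we compute the minimal polynomial of γ. From γ = √61 + √142: γ^2 = 61 + 2√(8662) + 142 = 203 + 2√(8662), so γ^2 - 203 = 2√(8662); squaring, (γ^2 - 203)^2 = 4·8662, i.e. γ^4 - 406γ^2 + 41209 - 34648 = 0, i.e. γ^4 - 406γ^2 + 6561 = 0. So γ is a root of x^4 - 406x^2 + 6561. This polynomial is irreducible over Q: it has no rational root (each ±√61 ± √142 is irrational), and any factorization into two quadratics over Q would force √(8662) ∈ Q (pairing opposite roots) or √61, √142 ∈ Q (other pairings), all impossible. Hence [Q(γ):Q] = 4 = [Q(√61, √142):Q], so Q(γ) = Q(√61, √142).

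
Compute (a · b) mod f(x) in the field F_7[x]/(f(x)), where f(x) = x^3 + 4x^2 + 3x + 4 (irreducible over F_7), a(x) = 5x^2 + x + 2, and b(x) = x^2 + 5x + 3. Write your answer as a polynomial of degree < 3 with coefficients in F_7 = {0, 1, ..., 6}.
a · b ≡ 4x^2 + 3x + 3 (mod f(x))

Multiply in F_7[x]: a(x)·b(x) = (5x^2 + x + 2)·(x^2 + 5x + 3) = 5x^4 + 5x^3 + x^2 + 6x + 6. This has degree ≥ 3, so divide by f(x) over F_7: 5x^4 + 5x^3 + x^2 + 6x + 6 = (5x + 6)·(x^3 + 4x^2 + 3x + 4) + (4x^2 + 3x + 3). Hence a·b ≡ 4x^2 + 3x + 3 (mod f). (F_7[x]/(f) is a field with 7^3 = 343 elements since f is irreducible of degree 3.)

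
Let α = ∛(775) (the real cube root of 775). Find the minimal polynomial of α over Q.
m_α(x) = x^3 - 775

α satisfies α^3 = 775, so x^3 - 775 annihilates α. By the rational root test, a rational root p/q (in lowest terms) of x^3 - 775 would satisfy p^3 = 775 q^3, forcing q = 1 and p^3 = 775; but 775 is not a perfect cube, contradiction. A monic cubic over Q with no rational root is irreducible (any nontrivial factorization would include a linear factor). Hence x^3 - 775 is the minimal polynomial of α, and in particular [Q(α):Q] = 3.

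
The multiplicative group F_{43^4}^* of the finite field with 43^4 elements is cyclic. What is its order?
|F_{43^4}^*| = 3418800

F_{43^4} has 43^4 = 3418801 elements; its multiplicative group consists of all nonzero elements, so |F_{43^4}^*| = 3418801 - 1 = 3418800. (It is cyclic since any finite subgroup of the multiplicative group of a field is cyclic.)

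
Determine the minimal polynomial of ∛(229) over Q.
m_α(x) = x^3 - 229

α satisfies α^3 = 229, so x^3 - 229 annihilates α. By the rational root test, a rational root p/q (in lowest terms) of x^3 - 229 would satisfy p^3 = 229 q^3, forcing q = 1 and p^3 = 229; but 229 is not a perfect cube, contradiction. A monic cubic over Q with no rational root is irreducible (any nontrivial factorization would include a linear factor). Hence x^3 - 229 is the minimal polynomial of α, and in particular [Q(α):Q] = 3.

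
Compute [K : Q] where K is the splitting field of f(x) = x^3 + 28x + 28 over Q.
[K : Q] = 6

By the rational root test, any rational root of the monic integer polynomial f(x) = x^3 + 28x + 28 must be an integer dividing the constant term 28, i.e. one of ±{1, 2, 4, 7, 14, 28}. Evaluating: f(1) = 57, f(-1) = -1, f(2) = 92, f(-2) = -36, f(4) = 204, f(-4) = -148, f(7) = 567, f(-7) = -511, f(14) = 3164, f(-14) = -3108, f(28) = 22764, f(-28) = -22708; none is 0, so f has no rational root and is therefore irreducible over Q (a cubic with no linear factor over a field is irreducible). For an irreducible cubic, the Galois group is A_3 or S_3 according as the discriminant disc(f) = -4a^3 - 27b^2 = -4·(28)^3 - 27·(28)^2 = -108976 is or is not a square in Q. Here disc(f) = -108976 is not a perfect square in Q, so the Galois group of f over Q is not contained in A_3 and must be all of S_3. The splitting field has degree |S_3| = 6 over Q, so [K : Q] = 6.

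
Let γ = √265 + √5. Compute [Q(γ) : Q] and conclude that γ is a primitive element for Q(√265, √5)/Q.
[Q(γ) : Q] = 4 (equivalently, Q(γ) = Q(√265, √5))

Obviously Q(γ) ⊆ Q(√265, √5), and [Q(√265, √5):Q] = 4 (since 265, 5 are distinct squarefree integers > 1 with 1325 not a perfect square). To show equality we compute the minimal polynomial of γ. From γ = √265 + √5: γ^2 = 265 + 2√(1325) + 5 = 270 + 2√(1325), so γ^2 - 270 = 2√(1325); squaring, (γ^2 - 270)^2 = 4·1325, i.e. γ^4 - 540γ^2 + 72900 - 5300 = 0, i.e. γ^4 - 540γ^2 + 67600 = 0. So γ is a root of x^4 - 540x^2 + 67600. This polynomial is irreducible over Q: it has no rational root (each ±√265 ± √5 is irrational), and any factorization into two quadratics over Q would force √(1325) ∈ Q (pairing opposite roots) or √265, √5 ∈ Q (other pairings), all impossible. Hence [Q(γ):Q] = 4 = [Q(√265, √5):Q], so Q(γ) = Q(√265, √5).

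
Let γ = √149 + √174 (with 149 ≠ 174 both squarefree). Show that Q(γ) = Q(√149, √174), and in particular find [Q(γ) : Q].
[Q(γ) : Q] = 4 (equivalently, Q(γ) = Q(√149, √174))

Obviously Q(γ) ⊆ Q(√149, √174), and [Q(√149, √174):Q] = 4 (since 149, 174 are distinct squarefree integers > 1 with 25926 not a perfect square). To show equality we compute the minimal polynomial of γ. From γ = √149 + √174: γ^2 = 149 + 2√(25926) + 174 = 323 + 2√(25926), so γ^2 - 323 = 2√(25926); squaring, (γ^2 - 323)^2 = 4·25926, i.e. γ^4 - 646γ^2 + 104329 - 103704 = 0, i.e. γ^4 - 646γ^2 + 625 = 0. So γ is a root of x^4 - 646x^2 + 625. This polynomial is irreducible over Q: it has no rational root (each ±√149 ± √174 is irrational), and any factorization into two quadratics over Q would force √(25926) ∈ Q (pairing opposite roots) or √149, √174 ∈ Q (other pairings), all impossible. Hence [Q(γ):Q] = 4 = [Q(√149, √174):Q], so Q(γ) = Q(√149, √174).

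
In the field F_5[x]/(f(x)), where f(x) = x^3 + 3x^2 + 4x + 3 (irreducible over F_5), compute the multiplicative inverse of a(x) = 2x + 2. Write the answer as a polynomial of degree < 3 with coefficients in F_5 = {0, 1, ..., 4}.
a(x)^(-1) ≡ 2x^2 + 4x + 4 (mod f(x))

Since f is irreducible over F_5, F_5[x]/(f) is a field and a(x) ≠ 0 has an inverse. Apply the extended Euclidean algorithm to f(x) and a(x) in F_5[x]: f(x) = (3x^2 + x + 1)·a(x) + (1). The last nonzero remainder is the constant 1 = gcd(f, a) in F_5. Back-substituting through the division chain expresses 1 = s(x)·a(x) + t(x)·f(x) with s(x) ≡ 2x^2 + 4x + 4 (mod f), so a(x)^(-1) ≡ s(x) = 2x^2 + 4x + 4 (mod f). Check: (2x + 2)·(2x^2 + 4x + 4) = 4x^3 + 2x^2 + x + 3 ≡ 1 (mod x^3 + 3x^2 + 4x + 3).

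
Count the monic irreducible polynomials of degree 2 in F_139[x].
There are 9591 monic irreducible polynomials of degree 2 over F_139

Each element of F_{139^2} that lies in no proper subfield is a root of exactly one monic irreducible of degree 2 over F_139, and each such polynomial has 2 distinct roots in F_{139^2}. By Möbius inversion the count is N_139(2) = (1/2) Σ_{d|2} μ(2/d) · 139^d = (1/2)(μ(2)·139^1 + μ(1)·139^2) = 19182/2 = 9591.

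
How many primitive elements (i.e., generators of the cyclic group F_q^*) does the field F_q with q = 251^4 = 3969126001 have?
There are φ(3969126000) = 846028800 primitive elements

F_q^* is cyclic of order q - 1 = 3969126000. A cyclic group of order m has exactly φ(m) generators. Here m = 3969126000 = 2^4 · 3^2 · 5^3 · 7 · 17^2 · 109, so the number of primitive elements is φ(3969126000) = 846028800.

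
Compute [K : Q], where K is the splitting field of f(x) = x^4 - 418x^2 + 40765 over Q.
[K : Q] = 4

Solving the quadratic in x^2: x^2 = (418 ± √(418^2 - 4·40765))/2 = (418 ± √11664)/2 = (418 ± 108)/2, giving x^2 = 155 or x^2 = 263. So f(x) = (x^2 - 155)(x^2 - 263) and the roots of f are ±√155, ±√263. Hence the splitting field is K = Q(√155, √263). Since 155 and 263 are distinct squarefree integers > 1, their product 40765 is not a perfect square, so √263 ∉ Q(√155). By the tower law [K:Q] = [Q(√155,√263):Q(√155)] · [Q(√155):Q] = 2 · 2 = 4.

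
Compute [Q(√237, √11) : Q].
[Q(√237, √11) : Q] = 4

[Q(√237):Q] = 2 (min poly x^2 - 237, irreducible since 237 is squarefree > 1). For the top step, suppose √11 ∈ Q(√237), say √11 = c + d√237 with c, d ∈ Q. Squaring: 11 = c^2 + 237d^2 + 2cd√237. Since √237 ∉ Q this forces 2cd = 0. If d = 0 then √11 = c ∈ Q, contradicting 11 squarefree > 1. If c = 0 then 11 = 237d^2, so 237·11 = (237d)^2 is a perfect square in Q — but 237·11 = 2607 is not a perfect square (since 237 and 11 are distinct squarefree integers). Contradiction. Hence √11 ∉ Q(√237), so x^2 - 11 stays irreducible over Q(√237) and [Q(√237, √11) : Q(√237)] = 2. By the tower law, [Q(√237, √11) : Q] = 2 · 2 = 4.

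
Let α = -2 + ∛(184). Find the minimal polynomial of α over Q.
m_α(x) = x^3 + 6x^2 + 12x - 176

Set β = α + 2 = ∛(184), so β^3 = 184. Then (α + 2)^3 - 184 = 0, i.e. α is a root of g(x) = (x + 2)^3 - 184 = x^3 + 6x^2 + 12x - 176. Since g(x) = h(x + 2) where h(x) = x^3 - 184, and h is irreducible over Q (because 184 is not a perfect cube, so h has no rational root, and a monic cubic with no rational root is irreducible), g is also irreducible (irreducibility is preserved under the substitution x → x + 2). Hence m_α(x) = x^3 + 6x^2 + 12x - 176.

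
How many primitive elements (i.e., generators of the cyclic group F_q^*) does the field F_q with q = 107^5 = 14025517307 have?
There are φ(14025517306) = 6847822800 primitive elements

F_q^* is cyclic of order q - 1 = 14025517306. A cyclic group of order m has exactly φ(m) generators. Here m = 14025517306 = 2 · 53 · 211 · 627091, so the number of primitive elements is φ(14025517306) = 6847822800.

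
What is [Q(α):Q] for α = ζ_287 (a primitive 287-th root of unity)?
[Q(α):Q] = 240

The minimal polynomial of ζ_287 over Q is the 287-th cyclotomic polynomial Φ_287(x), which is irreducible over Q and has degree φ(287) = 240. Hence [Q(α):Q] = φ(287) = 240.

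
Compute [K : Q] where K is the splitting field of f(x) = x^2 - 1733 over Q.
[K : Q] = 2

f(x) = x^2 - 1733 factors as (x - √1733)(x + √1733). The splitting field is K = Q(√1733). Since 1733 is squarefree and > 1, it is not a perfect square, so x^2 - 1733 is irreducible over Q and [Q(√1733) : Q] = 2. Hence [K : Q] = 2.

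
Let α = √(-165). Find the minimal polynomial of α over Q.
m_α(x) = x^2 + 165

α satisfies α^2 + 165 = 0, so x^2 + 165 annihilates α. Since d = -165 is squarefree and ≠ 1, it is not a perfect square in Q, so x^2 + 165 has no rational root and is therefore irreducible over Q (a degree-2 polynomial over a field is irreducible iff it has no root). Hence m_α(x) = x^2 + 165.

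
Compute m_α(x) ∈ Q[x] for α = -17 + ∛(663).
m_α(x) = x^3 + 51x^2 + 867x + 4250

Set β = α + 17 = ∛(663), so β^3 = 663. Then (α + 17)^3 - 663 = 0, i.e. α is a root of g(x) = (x + 17)^3 - 663 = x^3 + 51x^2 + 867x + 4250. Since g(x) = h(x + 17) where h(x) = x^3 - 663, and h is irreducible over Q (because 663 is not a perfect cube, so h has no rational root, and a monic cubic with no rational root is irreducible), g is also irreducible (irreducibility is preserved under the substitution x → x + 17). Hence m_α(x) = x^3 + 51x^2 + 867x + 4250.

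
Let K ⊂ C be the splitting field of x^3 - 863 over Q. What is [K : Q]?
[K : Q] = 6

The roots of x^3 - 863 are ∛863, ω∛863, ω^2∛863 where ω = e^(2πi/3) is a primitive cube root of unity, so K = Q(∛863, ω). Now [Q(∛863):Q] = 3 (since 863 is not a perfect cube, x^3 - 863 is irreducible) and [Q(ω):Q] = 2. Both 2 and 3 divide [K:Q], and [K:Q] ≤ 3·2 = 6, so [K:Q] = 6. (Equivalently: Q(∛863) ⊂ R but ω ∉ R, so [K : Q(∛863)] = 2.)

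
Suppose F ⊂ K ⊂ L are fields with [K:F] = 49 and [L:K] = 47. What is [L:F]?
[L:F] = 2303

The tower law says that for any tower of field extensions F ⊂ K ⊂ L with finite degrees, [L:F] = [L:K] · [K:F]. Here this gives [L:F] = 47 · 49 = 2303.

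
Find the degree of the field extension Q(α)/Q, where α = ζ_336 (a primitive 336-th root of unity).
[Q(α):Q] = 96

The minimal polynomial of ζ_336 over Q is the 336-th cyclotomic polynomial Φ_336(x), which is irreducible over Q and has degree φ(336) = 96. Hence [Q(α):Q] = φ(336) = 96.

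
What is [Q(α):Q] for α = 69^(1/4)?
[Q(α):Q] = 4

α is a root of x^4 - 69. By Eisenstein's criterion at the prime p = 3 (which divides the constant term 69 but p^2 = 9 does not, since 69 is squarefree), x^4 - 69 is irreducible over Q. Hence [Q(α):Q] = 4.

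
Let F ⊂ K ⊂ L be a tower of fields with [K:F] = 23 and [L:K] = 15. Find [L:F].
[L:F] = 345

The tower law says that for any tower of field extensions F ⊂ K ⊂ L with finite degrees, [L:F] = [L:K] · [K:F]. Here this gives [L:F] = 15 · 23 = 345.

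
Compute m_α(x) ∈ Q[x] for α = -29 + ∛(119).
m_α(x) = x^3 + 87x^2 + 2523x + 24270

Set β = α + 29 = ∛(119), so β^3 = 119. Then (α + 29)^3 - 119 = 0, i.e. α is a root of g(x) = (x + 29)^3 - 119 = x^3 + 87x^2 + 2523x + 24270. Since g(x) = h(x + 29) where h(x) = x^3 - 119, and h is irreducible over Q (because 119 is not a perfect cube, so h has no rational root, and a monic cubic with no rational root is irreducible), g is also irreducible (irreducibility is preserved under the substitution x → x + 29). Hence m_α(x) = x^3 + 87x^2 + 2523x + 24270.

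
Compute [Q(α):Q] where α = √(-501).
[Q(α):Q] = 2

[Q(α):Q] equals the degree of the minimal polynomial of α. Here α^2 = -501 and x^2 + 501 is irreducible (d = -501 is squarefree, ≠ 1, hence not a square), so deg(m_α) = 2. Thus [Q(α):Q] = 2.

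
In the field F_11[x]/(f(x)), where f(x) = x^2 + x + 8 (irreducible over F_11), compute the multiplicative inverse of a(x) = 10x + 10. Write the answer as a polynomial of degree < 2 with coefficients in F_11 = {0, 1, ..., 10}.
a(x)^(-1) ≡ 7x (mod f(x))

Since f is irreducible over F_11, F_11[x]/(f) is a field and a(x) ≠ 0 has an inverse. Apply the extended Euclidean algorithm to f(x) and a(x) in F_11[x]: f(x) = (10x)·a(x) + (8). The last nonzero remainder is the constant 8 = gcd(f, a) in F_11. Back-substituting through the division chain expresses 8 = s(x)·a(x) + t(x)·f(x) with s(x) ≡ x (mod f), so (x)·a(x) ≡ 8 (mod f). Multiplying by 8^(-1) ≡ 7 in F_11 gives a(x)^(-1) ≡ 7·(x) ≡ 7x (mod f). Check: (10x + 10)·(7x) = 4x^2 + 4x ≡ 1 (mod x^2 + x + 8).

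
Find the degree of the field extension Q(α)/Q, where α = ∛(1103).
[Q(α):Q] = 3

The minimal polynomial of α is x^3 - 1103, irreducible over Q since 1103 is not a perfect cube (so x^3 - 1103 has no rational root). Hence [Q(α):Q] = deg(m_α) = 3.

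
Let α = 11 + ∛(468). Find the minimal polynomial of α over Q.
m_α(x) = x^3 - 33x^2 + 363x - 1799

Set β = α - 11 = ∛(468), so β^3 = 468. Then (α - 11)^3 - 468 = 0, i.e. α is a root of g(x) = (x - 11)^3 - 468 = x^3 - 33x^2 + 363x - 1799. Since g(x) = h(x - 11) where h(x) = x^3 - 468, and h is irreducible over Q (because 468 is not a perfect cube, so h has no rational root, and a monic cubic with no rational root is irreducible), g is also irreducible (irreducibility is preserved under the substitution x → x - 11). Hence m_α(x) = x^3 - 33x^2 + 363x - 1799.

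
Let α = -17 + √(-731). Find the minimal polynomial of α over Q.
m_α(x) = x^2 + 34x + 1020

From α + 17 = √(-731), squaring gives (α + 17)^2 = -731, i.e. α^2 + 34α + 289 = -731, so α^2 + 34α + 1020 = 0. The discriminant of x^2 + 34x + 1020 is (34)^2 - 4·(1020) = 1156 - 4080 = -2924, and 4·(-731) is not a perfect square in Q since -731 is squarefree and ≠ 1. Hence x^2 + 34x + 1020 is irreducible over Q and is the minimal polynomial of α.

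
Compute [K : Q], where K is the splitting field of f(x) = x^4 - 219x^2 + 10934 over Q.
[K : Q] = 4

Solving the quadratic in x^2: x^2 = (219 ± √(219^2 - 4·10934))/2 = (219 ± √4225)/2 = (219 ± 65)/2, giving x^2 = 77 or x^2 = 142. So f(x) = (x^2 - 77)(x^2 - 142) and the roots of f are ±√77, ±√142. Hence the splitting field is K = Q(√77, √142). Since 77 and 142 are distinct squarefree integers > 1, their product 10934 is not a perfect square, so √142 ∉ Q(√77). By the tower law [K:Q] = [Q(√77,√142):Q(√77)] · [Q(√77):Q] = 2 · 2 = 4.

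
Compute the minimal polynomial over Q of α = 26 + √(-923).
m_α(x) = x^2 - 52x + 1599

From α - 26 = √(-923), squaring gives (α - 26)^2 = -923, i.e. α^2 - 52α + 676 = -923, so α^2 - 52α + 1599 = 0. The discriminant of x^2 - 52x + 1599 is (-52)^2 - 4·(1599) = 2704 - 6396 = -3692, and 4·(-923) is not a perfect square in Q since -923 is squarefree and ≠ 1. Hence x^2 - 52x + 1599 is irreducible over Q and is the minimal polynomial of α.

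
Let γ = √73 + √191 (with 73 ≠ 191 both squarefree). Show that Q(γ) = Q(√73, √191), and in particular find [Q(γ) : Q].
[Q(γ) : Q] = 4 (equivalently, Q(γ) = Q(√73, √191))

Obviously Q(γ) ⊆ Q(√73, √191), and [Q(√73, √191):Q] = 4 (since 73, 191 are distinct squarefree integers > 1 with 13943 not a perfect square). To show equality we compute the minimal polynomial of γ. From γ = √73 + √191: γ^2 = 73 + 2√(13943) + 191 = 264 + 2√(13943), so γ^2 - 264 = 2√(13943); squaring, (γ^2 - 264)^2 = 4·13943, i.e. γ^4 - 528γ^2 + 69696 - 55772 = 0, i.e. γ^4 - 528γ^2 + 13924 = 0. So γ is a root of x^4 - 528x^2 + 13924. This polynomial is irreducible over Q: it has no rational root (each ±√73 ± √191 is irrational), and any factorization into two quadratics over Q would force √(13943) ∈ Q (pairing opposite roots) or √73, √191 ∈ Q (other pairings), all impossible. Hence [Q(γ):Q] = 4 = [Q(√73, √191):Q], so Q(γ) = Q(√73, √191).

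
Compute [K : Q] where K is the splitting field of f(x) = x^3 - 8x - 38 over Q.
[K : Q] = 6

By the rational root test, any rational root of the monic integer polynomial f(x) = x^3 - 8x - 38 must be an integer dividing the constant term -38, i.e. one of ±{1, 2, 19, 38}. Evaluating: f(1) = -45, f(-1) = -31, f(2) = -46, f(-2) = -30, f(19) = 6669, f(-19) = -6745, f(38) = 54530, f(-38) = -54606; none is 0, so f has no rational root and is therefore irreducible over Q (a cubic with no linear factor over a field is irreducible). For an irreducible cubic, the Galois group is A_3 or S_3 according as the discriminant disc(f) = -4a^3 - 27b^2 = -4·(-8)^3 - 27·(-38)^2 = -36940 is or is not a square in Q. Here disc(f) = -36940 is not a perfect square in Q, so the Galois group of f over Q is not contained in A_3 and must be all of S_3. The splitting field has degree |S_3| = 6 over Q, so [K : Q] = 6.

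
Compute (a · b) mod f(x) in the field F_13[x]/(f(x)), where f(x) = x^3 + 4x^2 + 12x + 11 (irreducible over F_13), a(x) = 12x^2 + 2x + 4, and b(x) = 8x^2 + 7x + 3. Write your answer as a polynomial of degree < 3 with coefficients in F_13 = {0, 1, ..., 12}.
a · b ≡ x^2 + 7x + 3 (mod f(x))

Multiply in F_13[x]: a(x)·b(x) = (12x^2 + 2x + 4)·(8x^2 + 7x + 3) = 5x^4 + 9x^3 + 4x^2 + 8x + 12. This has degree ≥ 3, so divide by f(x) over F_13: 5x^4 + 9x^3 + 4x^2 + 8x + 12 = (5x + 2)·(x^3 + 4x^2 + 12x + 11) + (x^2 + 7x + 3). Hence a·b ≡ x^2 + 7x + 3 (mod f). (F_13[x]/(f) is a field with 13^3 = 2197 elements since f is irreducible of degree 3.)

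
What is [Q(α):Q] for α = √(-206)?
[Q(α):Q] = 2

[Q(α):Q] equals the degree of the minimal polynomial of α. Here α^2 = -206 and x^2 + 206 is irreducible (d = -206 is squarefree, ≠ 1, hence not a square), so deg(m_α) = 2. Thus [Q(α):Q] = 2.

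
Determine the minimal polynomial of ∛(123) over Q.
m_α(x) = x^3 - 123

α satisfies α^3 = 123, so x^3 - 123 annihilates α. By the rational root test, a rational root p/q (in lowest terms) of x^3 - 123 would satisfy p^3 = 123 q^3, forcing q = 1 and p^3 = 123; but 123 is not a perfect cube, contradiction. A monic cubic over Q with no rational root is irreducible (any nontrivial factorization would include a linear factor). Hence x^3 - 123 is the minimal polynomial of α, and in particular [Q(α):Q] = 3.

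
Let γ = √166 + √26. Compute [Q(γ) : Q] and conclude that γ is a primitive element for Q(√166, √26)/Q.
[Q(γ) : Q] = 4 (equivalently, Q(γ) = Q(√166, √26))

Obviously Q(γ) ⊆ Q(√166, √26), and [Q(√166, √26):Q] = 4 (since 166, 26 are distinct squarefree integers > 1 with 4316 not a perfect square). To show equality we compute the minimal polynomial of γ. From γ = √166 + √26: γ^2 = 166 + 2√(4316) + 26 = 192 + 2√(4316), so γ^2 - 192 = 2√(4316); squaring, (γ^2 - 192)^2 = 4·4316, i.e. γ^4 - 384γ^2 + 36864 - 17264 = 0, i.e. γ^4 - 384γ^2 + 19600 = 0. So γ is a root of x^4 - 384x^2 + 19600. This polynomial is irreducible over Q: it has no rational root (each ±√166 ± √26 is irrational), and any factorization into two quadratics over Q would force √(4316) ∈ Q (pairing opposite roots) or √166, √26 ∈ Q (other pairings), all impossible. Hence [Q(γ):Q] = 4 = [Q(√166, √26):Q], so Q(γ) = Q(√166, √26).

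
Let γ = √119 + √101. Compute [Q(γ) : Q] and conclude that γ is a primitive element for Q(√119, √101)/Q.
[Q(γ) : Q] = 4 (equivalently, Q(γ) = Q(√119, √101))

Obviously Q(γ) ⊆ Q(√119, √101), and [Q(√119, √101):Q] = 4 (since 119, 101 are distinct squarefree integers > 1 with 12019 not a perfect square). To show equality we compute the minimal polynomial of γ. From γ = √119 + √101: γ^2 = 119 + 2√(12019) + 101 = 220 + 2√(12019), so γ^2 - 220 = 2√(12019); squaring, (γ^2 - 220)^2 = 4·12019, i.e. γ^4 - 440γ^2 + 48400 - 48076 = 0, i.e. γ^4 - 440γ^2 + 324 = 0. So γ is a root of x^4 - 440x^2 + 324. This polynomial is irreducible over Q: it has no rational root (each ±√119 ± √101 is irrational), and any factorization into two quadratics over Q would force √(12019) ∈ Q (pairing opposite roots) or √119, √101 ∈ Q (other pairings), all impossible. Hence [Q(γ):Q] = 4 = [Q(√119, √101):Q], so Q(γ) = Q(√119, √101).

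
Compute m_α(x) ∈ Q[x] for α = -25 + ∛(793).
m_α(x) = x^3 + 75x^2 + 1875x + 14832

Set β = α + 25 = ∛(793), so β^3 = 793. Then (α + 25)^3 - 793 = 0, i.e. α is a root of g(x) = (x + 25)^3 - 793 = x^3 + 75x^2 + 1875x + 14832. Since g(x) = h(x + 25) where h(x) = x^3 - 793, and h is irreducible over Q (because 793 is not a perfect cube, so h has no rational root, and a monic cubic with no rational root is irreducible), g is also irreducible (irreducibility is preserved under the substitution x → x + 25). Hence m_α(x) = x^3 + 75x^2 + 1875x + 14832.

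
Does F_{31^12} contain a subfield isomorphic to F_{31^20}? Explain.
No: F_{31^20} is not a subfield of F_{31^12}

F_{p^m} embeds in F_{p^n} iff m | n. Here 20 ∤ 12 (since 12 = 0·20 + 12 with remainder 12 ≠ 0), so F_{31^20} is not a subfield of F_{31^12}. Equivalently: if it were, the tower law would give 20 = [F_{31^20}:F_31] dividing [F_{31^12}:F_31] = 12, contradiction.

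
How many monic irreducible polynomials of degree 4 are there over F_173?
There are 223928778 monic irreducible polynomials of degree 4 over F_173

Each element of F_{173^4} that lies in no proper subfield is a root of exactly one monic irreducible of degree 4 over F_173, and each such polynomial has 4 distinct roots in F_{173^4}. By Möbius inversion the count is N_173(4) = (1/4) Σ_{d|4} μ(4/d) · 173^d = (1/4)(μ(4)·173^1 + μ(2)·173^2 + μ(1)·173^4) = 895715112/4 = 223928778.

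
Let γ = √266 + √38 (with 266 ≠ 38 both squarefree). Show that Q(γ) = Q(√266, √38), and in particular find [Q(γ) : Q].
[Q(γ) : Q] = 4 (equivalently, Q(γ) = Q(√266, √38))

Obviously Q(γ) ⊆ Q(√266, √38), and [Q(√266, √38):Q] = 4 (since 266, 38 are distinct squarefree integers > 1 with 10108 not a perfect square). To show equality we compute the minimal polynomial of γ. From γ = √266 + √38: γ^2 = 266 + 2√(10108) + 38 = 304 + 2√(10108), so γ^2 - 304 = 2√(10108); squaring, (γ^2 - 304)^2 = 4·10108, i.e. γ^4 - 608γ^2 + 92416 - 40432 = 0, i.e. γ^4 - 608γ^2 + 51984 = 0. So γ is a root of x^4 - 608x^2 + 51984. This polynomial is irreducible over Q: it has no rational root (each ±√266 ± √38 is irrational), and any factorization into two quadratics over Q would force √(10108) ∈ Q (pairing opposite roots) or √266, √38 ∈ Q (other pairings), all impossible. Hence [Q(γ):Q] = 4 = [Q(√266, √38):Q], so Q(γ) = Q(√266, √38).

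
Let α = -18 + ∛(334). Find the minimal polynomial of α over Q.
m_α(x) = x^3 + 54x^2 + 972x + 5498

Set β = α + 18 = ∛(334), so β^3 = 334. Then (α + 18)^3 - 334 = 0, i.e. α is a root of g(x) = (x + 18)^3 - 334 = x^3 + 54x^2 + 972x + 5498. Since g(x) = h(x + 18) where h(x) = x^3 - 334, and h is irreducible over Q (because 334 is not a perfect cube, so h has no rational root, and a monic cubic with no rational root is irreducible), g is also irreducible (irreducibility is preserved under the substitution x → x + 18). Hence m_α(x) = x^3 + 54x^2 + 972x + 5498.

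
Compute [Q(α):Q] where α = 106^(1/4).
[Q(α):Q] = 4

α is a root of x^4 - 106. By Eisenstein's criterion at the prime p = 2 (which divides the constant term 106 but p^2 = 4 does not, since 106 is squarefree), x^4 - 106 is irreducible over Q. Hence [Q(α):Q] = 4.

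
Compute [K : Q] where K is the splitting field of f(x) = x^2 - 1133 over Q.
[K : Q] = 2

f(x) = x^2 - 1133 factors as (x - √1133)(x + √1133). The splitting field is K = Q(√1133). Since 1133 is squarefree and > 1, it is not a perfect square, so x^2 - 1133 is irreducible over Q and [Q(√1133) : Q] = 2. Hence [K : Q] = 2.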